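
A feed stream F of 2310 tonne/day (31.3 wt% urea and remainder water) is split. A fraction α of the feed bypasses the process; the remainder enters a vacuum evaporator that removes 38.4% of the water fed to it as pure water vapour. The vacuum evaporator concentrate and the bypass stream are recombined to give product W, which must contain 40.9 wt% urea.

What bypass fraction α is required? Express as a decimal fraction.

0.110

All 2310×0.313 = 723.03 tonne/day of urea reaches W, so W = 723.03/0.409 = 1767.8 tonne/day and vapour = 542.2 tonne/day.
The evaporator receives (1−α)·2310 of feed at 0.687 water and removes 0.384 of that water:
0.384×0.687×(1−α)×2310 = 542.2
(1−α) = 542.2/609.4 = 0.8897;  α = 0.1103.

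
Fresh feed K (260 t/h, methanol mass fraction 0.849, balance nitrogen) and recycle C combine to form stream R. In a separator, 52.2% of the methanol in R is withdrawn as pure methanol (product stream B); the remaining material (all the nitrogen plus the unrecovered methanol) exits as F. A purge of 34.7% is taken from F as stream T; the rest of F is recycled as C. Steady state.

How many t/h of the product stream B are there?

167.5 t/h

methanol in R: m_A = 260×0.849 + (1−0.347)·(1−0.522)·m_A, so m_A = 220.74/0.6879 = 320.91 t/h.
Product B = 0.522×320.91 = 167.51 t/h.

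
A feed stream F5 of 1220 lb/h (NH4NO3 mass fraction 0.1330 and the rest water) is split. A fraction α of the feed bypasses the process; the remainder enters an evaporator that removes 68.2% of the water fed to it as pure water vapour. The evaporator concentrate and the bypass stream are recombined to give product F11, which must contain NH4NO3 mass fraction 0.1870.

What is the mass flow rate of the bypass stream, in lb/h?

624.2 lb/h

All 1220×0.133 = 162.26 lb/h of NH4NO3 reaches F11, so F11 = 162.26/0.187 = 867.7 lb/h and vapour = 352.3 lb/h.
The evaporator receives (1−α)·1220 of feed at 0.867 water and removes 0.682 of that water:
0.682×0.867×(1−α)×1220 = 352.3
(1−α) = 352.3/721.38 = 0.4884;  α = 0.5116.
Bypass flow = 0.5116×1220 = 624.19 lb/h.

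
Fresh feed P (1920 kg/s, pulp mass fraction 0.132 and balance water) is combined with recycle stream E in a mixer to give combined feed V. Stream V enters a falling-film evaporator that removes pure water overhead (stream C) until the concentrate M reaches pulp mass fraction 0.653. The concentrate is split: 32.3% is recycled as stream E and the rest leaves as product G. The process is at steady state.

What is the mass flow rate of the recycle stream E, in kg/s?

Overall pulp balance (none leaves overhead): pulp in fresh feed = pulp in product, i.e. 1920×0.132 = (1−0.323)·M·0.653.
M = 253.44/(0.653×0.677) = 573.29 kg/s.
Recycle E = 0.323×573.29 = 185.17 kg/s.

185.2 kg/s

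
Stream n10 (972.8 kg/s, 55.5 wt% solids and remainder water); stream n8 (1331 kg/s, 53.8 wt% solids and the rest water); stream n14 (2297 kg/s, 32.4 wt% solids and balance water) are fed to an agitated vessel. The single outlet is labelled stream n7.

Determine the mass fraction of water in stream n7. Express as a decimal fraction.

Total flow out = 972.8 + 1331 + 2297 = 4600.8 kg/s.
water in = 972.8×0.445 + 1331×0.462 + 2297×0.676 = 2600.6 kg/s.
water mass fraction in n7 = 2600.6/4600.8 = 0.5652.

0.5652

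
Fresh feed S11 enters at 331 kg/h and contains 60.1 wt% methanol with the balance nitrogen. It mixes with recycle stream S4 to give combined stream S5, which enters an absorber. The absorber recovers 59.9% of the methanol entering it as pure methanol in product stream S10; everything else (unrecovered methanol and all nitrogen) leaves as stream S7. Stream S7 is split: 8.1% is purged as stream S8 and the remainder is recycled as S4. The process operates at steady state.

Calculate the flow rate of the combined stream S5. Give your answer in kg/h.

1946 kg/h

nitrogen enters only via S11 and leaves only via the purge: 331×0.399 = 0.081×(nitrogen in S7), and the absorber passes all nitrogen, so nitrogen in S5 = nitrogen in S7 = 1630.5 kg/h.
methanol in S5: m_A = 331×0.601 + (1−0.081)·(1−0.599)·m_A, so m_A = 198.93/0.6315 = 315.02 kg/h.
S5 = 315.02 + 1630.5 = 1945.5 kg/h.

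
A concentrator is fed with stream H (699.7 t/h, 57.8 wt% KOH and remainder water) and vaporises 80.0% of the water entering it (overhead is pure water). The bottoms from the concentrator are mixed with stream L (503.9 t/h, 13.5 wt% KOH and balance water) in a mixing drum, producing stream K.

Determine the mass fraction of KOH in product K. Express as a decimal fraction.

0.488

Vapour removed = 0.800×0.422×699.7 = 236.22 t/h; concentrate = 463.48 t/h.
KOH reaching the mixer = 404.43 (from concentrate) + 503.9×0.135 = 472.45 t/h.
Product flow = 463.48 + 503.9 = 967.38 t/h; KOH fraction = 0.488.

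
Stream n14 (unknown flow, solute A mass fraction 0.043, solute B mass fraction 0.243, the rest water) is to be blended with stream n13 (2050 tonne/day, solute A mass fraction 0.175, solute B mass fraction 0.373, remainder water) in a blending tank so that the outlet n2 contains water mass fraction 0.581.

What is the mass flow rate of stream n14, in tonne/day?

Let n14 be the unknown flow. Total out = 2050 + n14.
water balance: 926.6 + 0.714·n14 = 0.581·(2050 + n14)
(0.714 − 0.581)·n14 = 0.581×2050 − 926.6 = 264.45
n14 = 264.45 / 0.133 = 1988.3 tonne/day

1988 tonne/day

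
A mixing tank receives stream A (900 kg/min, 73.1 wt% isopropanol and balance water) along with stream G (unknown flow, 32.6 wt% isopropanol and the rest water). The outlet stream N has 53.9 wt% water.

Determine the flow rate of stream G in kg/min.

Let G be the unknown flow. Total out = 900 + G.
water balance: 242.1 + 0.674·G = 0.539·(900 + G)
(0.674 − 0.539)·G = 0.539×900 − 242.1 = 243
G = 243 / 0.135 = 1800 kg/min

1800 kg/min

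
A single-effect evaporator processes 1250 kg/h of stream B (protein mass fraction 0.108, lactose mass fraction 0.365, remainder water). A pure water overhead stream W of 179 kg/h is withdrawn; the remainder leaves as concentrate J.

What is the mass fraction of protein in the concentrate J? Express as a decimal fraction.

protein is not removed: 1250×0.108 = 135 kg/h of protein enters J.
Concentrate = 1250 − 179 = 1071 kg/h.
Mass fraction = 135/1071 = 0.126.

0.126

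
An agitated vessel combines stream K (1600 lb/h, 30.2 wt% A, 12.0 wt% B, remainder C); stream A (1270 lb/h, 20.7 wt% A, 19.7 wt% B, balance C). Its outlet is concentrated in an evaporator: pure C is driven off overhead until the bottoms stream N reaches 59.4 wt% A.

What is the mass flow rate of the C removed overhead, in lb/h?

A entering = 1600×0.302 + 1270×0.207 = 746.09 lb/h.
All A reports to N, so N = 746.09/0.594 = 1256 lb/h.
Total feed = 2870 lb/h; overhead = 2870 − 1256 = 1614 lb/h.

1614 lb/h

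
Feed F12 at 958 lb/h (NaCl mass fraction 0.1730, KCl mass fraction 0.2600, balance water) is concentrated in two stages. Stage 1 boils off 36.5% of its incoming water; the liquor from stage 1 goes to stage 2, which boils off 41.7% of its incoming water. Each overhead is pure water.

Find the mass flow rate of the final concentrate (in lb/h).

615.9 lb/h

water in feed = 958×0.567 = 543.19 lb/h.
After stage 1: water left = (1−0.365)×543.19 = 344.92; stream total = 759.74 lb/h.
After stage 2: water left = (1−0.417)×344.92 = 201.09; final concentrate = 615.9 lb/h.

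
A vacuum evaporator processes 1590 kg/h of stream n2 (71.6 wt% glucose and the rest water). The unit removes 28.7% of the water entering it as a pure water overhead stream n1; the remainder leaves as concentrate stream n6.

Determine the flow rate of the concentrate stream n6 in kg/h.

water entering = 1590×0.284 = 451.56 kg/h; overhead removed = 0.287×451.56 = 129.6 kg/h.
Concentrate = 1590 − 129.6 = 1460.4 kg/h.

1460 kg/h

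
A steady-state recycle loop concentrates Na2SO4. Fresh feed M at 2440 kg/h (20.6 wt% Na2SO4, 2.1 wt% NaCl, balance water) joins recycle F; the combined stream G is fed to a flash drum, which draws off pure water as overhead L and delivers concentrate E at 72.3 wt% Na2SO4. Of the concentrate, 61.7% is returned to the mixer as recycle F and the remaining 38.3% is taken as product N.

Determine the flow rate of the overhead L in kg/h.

Overall Na2SO4 balance (none leaves overhead): Na2SO4 in fresh feed = Na2SO4 in product, i.e. 2440×0.206 = (1−0.617)·E·0.723.
E = 502.64/(0.723×0.383) = 1815.2 kg/h.
Recycle F = 0.617×1815.2 = 1120 kg/h.
Combined feed G = 2440 + 1120 = 3560 kg/h.
Overhead L = G − E = 3560 − 1815.2 = 1744.8 kg/h.

1745 kg/h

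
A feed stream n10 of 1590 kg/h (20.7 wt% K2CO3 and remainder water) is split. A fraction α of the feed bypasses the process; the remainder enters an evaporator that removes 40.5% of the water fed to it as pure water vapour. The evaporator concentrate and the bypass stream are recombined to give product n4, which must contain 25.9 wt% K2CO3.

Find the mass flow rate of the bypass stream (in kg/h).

All 1590×0.207 = 329.13 kg/h of K2CO3 reaches n4, so n4 = 329.13/0.259 = 1270.8 kg/h and vapour = 319.23 kg/h.
The evaporator receives (1−α)·1590 of feed at 0.793 water and removes 0.405 of that water:
0.405×0.793×(1−α)×1590 = 319.23
(1−α) = 319.23/510.65 = 0.6251;  α = 0.3749.
Bypass flow = 0.3749×1590 = 596.03 kg/h.

596 kg/h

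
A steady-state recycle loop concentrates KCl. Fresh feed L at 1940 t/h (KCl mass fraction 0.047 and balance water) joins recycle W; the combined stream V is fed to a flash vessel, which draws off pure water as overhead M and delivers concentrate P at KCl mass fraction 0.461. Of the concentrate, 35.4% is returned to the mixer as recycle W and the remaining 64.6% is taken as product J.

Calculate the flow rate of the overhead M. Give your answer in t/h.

1742 t/h

Overall KCl balance (none leaves overhead): KCl in fresh feed = KCl in product, i.e. 1940×0.047 = (1−0.354)·P·0.461.
P = 91.18/(0.461×0.646) = 306.17 t/h.
Recycle W = 0.354×306.17 = 108.39 t/h.
Combined feed V = 1940 + 108.39 = 2048.4 t/h.
Overhead M = V − P = 2048.4 − 306.17 = 1742.2 t/h.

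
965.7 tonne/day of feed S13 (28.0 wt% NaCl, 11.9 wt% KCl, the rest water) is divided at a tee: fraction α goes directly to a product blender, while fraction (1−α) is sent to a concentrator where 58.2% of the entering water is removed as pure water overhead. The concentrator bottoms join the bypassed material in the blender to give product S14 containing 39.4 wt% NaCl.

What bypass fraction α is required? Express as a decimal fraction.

0.173

All 965.7×0.280 = 270.4 tonne/day of NaCl reaches S14, so S14 = 270.4/0.394 = 686.28 tonne/day and vapour = 279.42 tonne/day.
The evaporator receives (1−α)·965.7 of feed at 0.601 water and removes 0.582 of that water:
0.582×0.601×(1−α)×965.7 = 279.42
(1−α) = 279.42/337.78 = 0.8272;  α = 0.1728.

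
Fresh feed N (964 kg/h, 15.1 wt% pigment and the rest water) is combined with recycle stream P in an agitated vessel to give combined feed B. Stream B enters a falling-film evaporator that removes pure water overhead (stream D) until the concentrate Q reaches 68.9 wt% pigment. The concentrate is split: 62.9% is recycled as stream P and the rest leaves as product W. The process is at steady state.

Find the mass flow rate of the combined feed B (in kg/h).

Overall pigment balance (none leaves overhead): pigment in fresh feed = pigment in product, i.e. 964×0.151 = (1−0.629)·Q·0.689.
Q = 145.56/(0.689×0.371) = 569.46 kg/h.
Recycle P = 0.629×569.46 = 358.19 kg/h.
Combined feed B = 964 + 358.19 = 1322.2 kg/h.

1322 kg/h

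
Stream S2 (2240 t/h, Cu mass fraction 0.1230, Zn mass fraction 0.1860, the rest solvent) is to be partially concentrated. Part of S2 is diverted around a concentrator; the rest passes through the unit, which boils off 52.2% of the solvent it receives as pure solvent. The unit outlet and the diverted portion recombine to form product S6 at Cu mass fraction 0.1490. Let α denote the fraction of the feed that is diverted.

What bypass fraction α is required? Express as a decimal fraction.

0.516

All 2240×0.123 = 275.52 t/h of Cu reaches S6, so S6 = 275.52/0.149 = 1849.1 t/h and vapour = 390.87 t/h.
The evaporator receives (1−α)·2240 of feed at 0.691 solvent and removes 0.522 of that solvent:
0.522×0.691×(1−α)×2240 = 390.87
(1−α) = 390.87/807.97 = 0.4838;  α = 0.5162.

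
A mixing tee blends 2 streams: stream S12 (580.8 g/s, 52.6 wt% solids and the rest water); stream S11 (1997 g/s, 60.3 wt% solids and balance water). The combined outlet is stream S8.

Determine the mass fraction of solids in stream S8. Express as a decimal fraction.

0.586

Total flow out = 580.8 + 1997 = 2577.8 g/s.
solids in = 580.8×0.526 + 1997×0.603 = 1509.7 g/s.
solids mass fraction in S8 = 1509.7/2577.8 = 0.586.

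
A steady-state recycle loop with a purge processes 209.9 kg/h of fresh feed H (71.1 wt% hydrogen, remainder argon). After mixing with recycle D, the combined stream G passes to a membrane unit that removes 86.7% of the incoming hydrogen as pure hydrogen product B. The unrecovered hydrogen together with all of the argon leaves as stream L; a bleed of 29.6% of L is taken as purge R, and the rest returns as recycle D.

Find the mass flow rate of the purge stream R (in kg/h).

argon enters only via H and leaves only via the purge: 209.9×0.289 = 0.296×(argon in L), and the membrane unit passes all argon, so argon in G = argon in L = 204.94 kg/h.
hydrogen in G: m_A = 209.9×0.711 + (1−0.296)·(1−0.867)·m_A, so m_A = 149.24/0.9064 = 164.66 kg/h.
L = (1−0.867)×164.66 + 204.94 = 226.84 kg/h.
Purge R = 0.296×226.84 = 67.143 kg/h.

67.14 kg/h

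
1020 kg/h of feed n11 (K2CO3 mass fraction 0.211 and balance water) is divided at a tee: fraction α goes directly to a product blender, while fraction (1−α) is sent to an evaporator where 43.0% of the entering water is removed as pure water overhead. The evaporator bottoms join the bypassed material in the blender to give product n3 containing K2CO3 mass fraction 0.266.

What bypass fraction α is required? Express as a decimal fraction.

0.391

All 1020×0.211 = 215.22 kg/h of K2CO3 reaches n3, so n3 = 215.22/0.266 = 809.1 kg/h and vapour = 210.9 kg/h.
The evaporator receives (1−α)·1020 of feed at 0.789 water and removes 0.430 of that water:
0.430×0.789×(1−α)×1020 = 210.9
(1−α) = 210.9/346.06 = 0.6094;  α = 0.3906.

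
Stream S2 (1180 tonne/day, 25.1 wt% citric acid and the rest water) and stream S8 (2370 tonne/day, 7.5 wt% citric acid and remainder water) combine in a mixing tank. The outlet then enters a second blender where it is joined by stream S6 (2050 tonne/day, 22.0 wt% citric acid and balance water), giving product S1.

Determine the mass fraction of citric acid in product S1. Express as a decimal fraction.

Overall, product flow = 5600 tonne/day.
citric acid in = 1180×0.251 + 2370×0.075 + 2050×0.220 = 924.93 tonne/day.
citric acid fraction in S1 = 0.165.

0.165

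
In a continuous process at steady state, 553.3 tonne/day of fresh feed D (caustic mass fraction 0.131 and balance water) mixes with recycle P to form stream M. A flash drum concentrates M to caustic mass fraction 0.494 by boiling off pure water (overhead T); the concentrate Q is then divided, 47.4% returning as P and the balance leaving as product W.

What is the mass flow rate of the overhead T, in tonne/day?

Overall caustic balance (none leaves overhead): caustic in fresh feed = caustic in product, i.e. 553.3×0.131 = (1−0.474)·Q·0.494.
Q = 72.482/(0.494×0.526) = 278.95 tonne/day.
Recycle P = 0.474×278.95 = 132.22 tonne/day.
Combined feed M = 553.3 + 132.22 = 685.52 tonne/day.
Overhead T = M − Q = 685.52 − 278.95 = 406.57 tonne/day.

406.6 tonne/day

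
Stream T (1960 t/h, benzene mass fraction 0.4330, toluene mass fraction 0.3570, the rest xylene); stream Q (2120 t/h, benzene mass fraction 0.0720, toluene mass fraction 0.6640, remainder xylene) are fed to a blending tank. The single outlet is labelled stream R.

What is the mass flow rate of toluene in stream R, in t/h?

2107 t/h

toluene out = toluene in = 1960×0.357 + 2120×0.664 = 2107.4 t/h.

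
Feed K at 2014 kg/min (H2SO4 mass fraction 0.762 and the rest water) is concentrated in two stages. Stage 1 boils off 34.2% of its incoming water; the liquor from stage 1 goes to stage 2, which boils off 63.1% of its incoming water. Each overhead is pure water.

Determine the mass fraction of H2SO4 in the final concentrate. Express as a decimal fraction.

water in feed = 2014×0.238 = 479.33 kg/min.
After stage 1: water left = (1−0.342)×479.33 = 315.4; stream total = 1850.1 kg/min.
After stage 2: water left = (1−0.631)×315.4 = 116.38; final concentrate = 1651.1 kg/min.
H2SO4 fraction = 1534.7/1651.1 = 0.930.

0.930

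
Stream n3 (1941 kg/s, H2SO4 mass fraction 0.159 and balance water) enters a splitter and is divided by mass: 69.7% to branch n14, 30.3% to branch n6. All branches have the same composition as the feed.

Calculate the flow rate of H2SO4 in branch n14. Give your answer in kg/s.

Branch n14 total = 0.697×1941 = 1352.9 kg/s.
H2SO4 in n14 = 0.159×1352.9 = 215.11 kg/s.

215.1 kg/s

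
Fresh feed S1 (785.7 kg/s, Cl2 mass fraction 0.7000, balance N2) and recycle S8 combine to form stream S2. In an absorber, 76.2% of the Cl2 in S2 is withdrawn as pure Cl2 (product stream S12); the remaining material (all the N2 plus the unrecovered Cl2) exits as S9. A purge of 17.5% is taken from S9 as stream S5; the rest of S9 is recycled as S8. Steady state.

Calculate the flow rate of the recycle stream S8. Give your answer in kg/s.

N2 enters only via S1 and leaves only via the purge: 785.7×0.300 = 0.175×(N2 in S9), and the absorber passes all N2, so N2 in S2 = N2 in S9 = 1346.9 kg/s.
Cl2 in S2: m_A = 785.7×0.700 + (1−0.175)·(1−0.762)·m_A, so m_A = 549.99/0.8036 = 684.37 kg/s.
S9 = (1−0.762)×684.37 + 1346.9 = 1509.8 kg/s.
Recycle S8 = (1−0.175)×1509.8 = 1245.6 kg/s.

1246 kg/s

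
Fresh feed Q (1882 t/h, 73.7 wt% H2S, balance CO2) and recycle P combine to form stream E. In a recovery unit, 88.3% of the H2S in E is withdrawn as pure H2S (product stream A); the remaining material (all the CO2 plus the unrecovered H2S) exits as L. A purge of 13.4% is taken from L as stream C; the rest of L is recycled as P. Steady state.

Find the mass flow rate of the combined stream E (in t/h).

CO2 enters only via Q and leaves only via the purge: 1882×0.263 = 0.134×(CO2 in L), and the recovery unit passes all CO2, so CO2 in E = CO2 in L = 3693.8 t/h.
H2S in E: m_A = 1882×0.737 + (1−0.134)·(1−0.883)·m_A, so m_A = 1387/0.8987 = 1543.4 t/h.
E = 1543.4 + 3693.8 = 5237.2 t/h.

5237 t/h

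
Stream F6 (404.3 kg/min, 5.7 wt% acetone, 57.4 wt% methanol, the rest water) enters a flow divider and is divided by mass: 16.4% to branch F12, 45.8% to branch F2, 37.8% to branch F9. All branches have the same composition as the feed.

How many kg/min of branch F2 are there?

185.2 kg/min

Branch F2 flow = 0.458×404.3 = 185.17 kg/min.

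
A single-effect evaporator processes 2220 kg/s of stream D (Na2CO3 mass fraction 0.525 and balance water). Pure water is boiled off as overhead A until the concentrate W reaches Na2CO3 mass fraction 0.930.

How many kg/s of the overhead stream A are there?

Na2CO3 is conserved: 2220×0.525 = 1165.5 kg/s all reports to the concentrate.
Concentrate = 1165.5/(target fraction) = 1253.2 kg/s.
Overhead = 2220 − 1253.2 = 966.77 kg/s.

966.8 kg/s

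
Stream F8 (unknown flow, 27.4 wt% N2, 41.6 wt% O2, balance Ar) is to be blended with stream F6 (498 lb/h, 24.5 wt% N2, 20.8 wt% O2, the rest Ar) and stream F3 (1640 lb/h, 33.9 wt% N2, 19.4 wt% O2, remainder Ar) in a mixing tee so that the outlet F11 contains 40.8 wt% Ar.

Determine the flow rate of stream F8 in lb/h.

Let F8 be the unknown flow. Total out = 2138 + F8.
Ar balance: 1038.3 + 0.310·F8 = 0.408·(2138 + F8)
(0.310 − 0.408)·F8 = 0.408×2138 − 1038.3 = -165.98
F8 = -165.98 / -0.098 = 1693.7 lb/h

1694 lb/h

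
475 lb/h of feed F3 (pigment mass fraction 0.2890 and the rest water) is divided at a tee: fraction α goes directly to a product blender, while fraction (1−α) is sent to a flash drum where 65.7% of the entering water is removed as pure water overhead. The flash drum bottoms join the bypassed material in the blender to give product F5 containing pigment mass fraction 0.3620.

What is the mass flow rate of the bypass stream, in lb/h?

All 475×0.289 = 137.27 lb/h of pigment reaches F5, so F5 = 137.27/0.362 = 379.21 lb/h and vapour = 95.787 lb/h.
The evaporator receives (1−α)·475 of feed at 0.711 water and removes 0.657 of that water:
0.657×0.711×(1−α)×475 = 95.787
(1−α) = 95.787/221.89 = 0.4317;  α = 0.5683.
Bypass flow = 0.5683×475 = 269.94 lb/h.

269.9 lb/h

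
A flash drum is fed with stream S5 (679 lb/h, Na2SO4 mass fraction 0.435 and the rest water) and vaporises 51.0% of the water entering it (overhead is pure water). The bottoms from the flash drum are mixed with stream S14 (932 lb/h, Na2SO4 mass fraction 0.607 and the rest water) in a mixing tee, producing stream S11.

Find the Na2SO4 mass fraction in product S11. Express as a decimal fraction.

0.608

Vapour removed = 0.510×0.565×679 = 195.65 lb/h; concentrate = 483.35 lb/h.
Na2SO4 reaching the mixer = 295.37 (from concentrate) + 932×0.607 = 861.09 lb/h.
Product flow = 483.35 + 932 = 1415.3 lb/h; Na2SO4 fraction = 0.608.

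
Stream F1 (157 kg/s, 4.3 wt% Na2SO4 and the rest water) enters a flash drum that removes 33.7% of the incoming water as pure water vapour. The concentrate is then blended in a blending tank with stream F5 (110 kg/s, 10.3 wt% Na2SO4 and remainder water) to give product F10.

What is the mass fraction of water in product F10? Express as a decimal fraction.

0.916

Vapour removed = 0.337×0.957×157 = 50.634 kg/s; concentrate = 106.37 kg/s.
water reaching the mixer = 99.615 (from concentrate) + 110×0.897 = 198.29 kg/s.
Product flow = 106.37 + 110 = 216.37 kg/s; water fraction = 0.916.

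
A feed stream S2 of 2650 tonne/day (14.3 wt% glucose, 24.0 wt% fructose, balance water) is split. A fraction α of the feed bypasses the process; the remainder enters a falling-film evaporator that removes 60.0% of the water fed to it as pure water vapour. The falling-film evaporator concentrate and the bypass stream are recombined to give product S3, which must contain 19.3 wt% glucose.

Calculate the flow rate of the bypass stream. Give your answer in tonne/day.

795.5 tonne/day

All 2650×0.143 = 378.95 tonne/day of glucose reaches S3, so S3 = 378.95/0.193 = 1963.5 tonne/day and vapour = 686.53 tonne/day.
The evaporator receives (1−α)·2650 of feed at 0.617 water and removes 0.600 of that water:
0.600×0.617×(1−α)×2650 = 686.53
(1−α) = 686.53/981.03 = 0.6998;  α = 0.3002.
Bypass flow = 0.3002×2650 = 795.52 tonne/day.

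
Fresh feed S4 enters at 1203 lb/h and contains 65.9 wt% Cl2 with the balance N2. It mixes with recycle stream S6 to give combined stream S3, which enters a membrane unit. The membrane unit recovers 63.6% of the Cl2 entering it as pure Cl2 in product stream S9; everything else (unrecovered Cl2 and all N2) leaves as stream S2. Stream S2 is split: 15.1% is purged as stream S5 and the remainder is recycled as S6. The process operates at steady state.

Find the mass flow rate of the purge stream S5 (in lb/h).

N2 enters only via S4 and leaves only via the purge: 1203×0.341 = 0.151×(N2 in S2), and the membrane unit passes all N2, so N2 in S3 = N2 in S2 = 2716.7 lb/h.
Cl2 in S3: m_A = 1203×0.659 + (1−0.151)·(1−0.636)·m_A, so m_A = 792.78/0.6910 = 1147.3 lb/h.
S2 = (1−0.636)×1147.3 + 2716.7 = 3134.3 lb/h.
Purge S5 = 0.151×3134.3 = 473.29 lb/h.

473.3 lb/h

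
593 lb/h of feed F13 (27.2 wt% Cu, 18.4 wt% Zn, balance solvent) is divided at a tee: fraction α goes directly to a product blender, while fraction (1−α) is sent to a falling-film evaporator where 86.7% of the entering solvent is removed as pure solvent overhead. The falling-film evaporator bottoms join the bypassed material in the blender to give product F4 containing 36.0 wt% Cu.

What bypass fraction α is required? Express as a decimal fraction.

0.482

All 593×0.272 = 161.3 lb/h of Cu reaches F4, so F4 = 161.3/0.360 = 448.04 lb/h and vapour = 144.96 lb/h.
The evaporator receives (1−α)·593 of feed at 0.544 solvent and removes 0.867 of that solvent:
0.867×0.544×(1−α)×593 = 144.96
(1−α) = 144.96/279.69 = 0.5183;  α = 0.4817.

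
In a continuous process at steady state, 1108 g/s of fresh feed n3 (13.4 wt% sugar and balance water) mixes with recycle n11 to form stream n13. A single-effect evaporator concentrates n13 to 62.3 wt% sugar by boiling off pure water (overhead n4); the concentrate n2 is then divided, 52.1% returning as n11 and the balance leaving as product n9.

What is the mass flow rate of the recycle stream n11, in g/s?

Overall sugar balance (none leaves overhead): sugar in fresh feed = sugar in product, i.e. 1108×0.134 = (1−0.521)·n2·0.623.
n2 = 148.47/(0.623×0.479) = 497.53 g/s.
Recycle n11 = 0.521×497.53 = 259.21 g/s.

259.2 g/s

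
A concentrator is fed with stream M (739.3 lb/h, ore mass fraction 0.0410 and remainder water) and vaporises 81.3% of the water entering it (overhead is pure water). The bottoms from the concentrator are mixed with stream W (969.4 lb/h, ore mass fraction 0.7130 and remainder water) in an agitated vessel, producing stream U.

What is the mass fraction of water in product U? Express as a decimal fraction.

0.3628

Vapour removed = 0.813×0.959×739.3 = 576.41 lb/h; concentrate = 162.89 lb/h.
water reaching the mixer = 132.58 (from concentrate) + 969.4×0.287 = 410.8 lb/h.
Product flow = 162.89 + 969.4 = 1132.3 lb/h; water fraction = 0.3628.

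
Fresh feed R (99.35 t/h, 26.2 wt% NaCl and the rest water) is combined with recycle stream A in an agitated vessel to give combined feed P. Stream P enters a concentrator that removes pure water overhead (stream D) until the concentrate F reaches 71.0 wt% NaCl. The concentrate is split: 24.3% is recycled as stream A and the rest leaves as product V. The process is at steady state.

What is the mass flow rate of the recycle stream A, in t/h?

11.77 t/h

Overall NaCl balance (none leaves overhead): NaCl in fresh feed = NaCl in product, i.e. 99.35×0.262 = (1−0.243)·F·0.710.
F = 26.03/(0.710×0.757) = 48.43 t/h.
Recycle A = 0.243×48.43 = 11.769 t/h.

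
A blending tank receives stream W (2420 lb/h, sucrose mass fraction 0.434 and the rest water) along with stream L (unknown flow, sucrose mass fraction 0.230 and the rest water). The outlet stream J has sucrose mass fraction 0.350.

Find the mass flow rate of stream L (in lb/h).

Let L be the unknown flow. Total out = 2420 + L.
sucrose balance: 1050.3 + 0.230·L = 0.350·(2420 + L)
(0.230 − 0.350)·L = 0.350×2420 − 1050.3 = -203.28
L = -203.28 / -0.120 = 1694 lb/h

1694 lb/h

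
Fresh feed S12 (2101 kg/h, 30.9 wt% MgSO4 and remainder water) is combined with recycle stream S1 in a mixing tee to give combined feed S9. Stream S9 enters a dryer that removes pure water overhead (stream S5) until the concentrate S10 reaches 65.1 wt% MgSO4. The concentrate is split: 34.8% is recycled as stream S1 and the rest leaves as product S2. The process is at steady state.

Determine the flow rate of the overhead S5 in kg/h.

1104 kg/h

Overall MgSO4 balance (none leaves overhead): MgSO4 in fresh feed = MgSO4 in product, i.e. 2101×0.309 = (1−0.348)·S10·0.651.
S10 = 649.21/(0.651×0.652) = 1529.5 kg/h.
Recycle S1 = 0.348×1529.5 = 532.27 kg/h.
Combined feed S9 = 2101 + 532.27 = 2633.3 kg/h.
Overhead S5 = S9 − S10 = 2633.3 − 1529.5 = 1103.8 kg/h.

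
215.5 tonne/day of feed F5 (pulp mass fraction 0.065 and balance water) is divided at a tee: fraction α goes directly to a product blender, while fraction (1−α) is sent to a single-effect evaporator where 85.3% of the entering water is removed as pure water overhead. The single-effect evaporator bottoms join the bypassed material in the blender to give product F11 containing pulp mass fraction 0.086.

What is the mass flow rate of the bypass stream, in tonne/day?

All 215.5×0.065 = 14.008 tonne/day of pulp reaches F11, so F11 = 14.008/0.086 = 162.88 tonne/day and vapour = 52.622 tonne/day.
The evaporator receives (1−α)·215.5 of feed at 0.935 water and removes 0.853 of that water:
0.853×0.935×(1−α)×215.5 = 52.622
(1−α) = 52.622/171.87 = 0.3062;  α = 0.6938.
Bypass flow = 0.6938×215.5 = 149.52 tonne/day.

149.5 tonne/day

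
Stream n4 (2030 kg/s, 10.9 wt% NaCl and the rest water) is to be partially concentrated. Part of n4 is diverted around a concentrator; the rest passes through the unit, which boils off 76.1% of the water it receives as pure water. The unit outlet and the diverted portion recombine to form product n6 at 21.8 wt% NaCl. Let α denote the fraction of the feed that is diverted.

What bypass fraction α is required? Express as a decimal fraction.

All 2030×0.109 = 221.27 kg/s of NaCl reaches n6, so n6 = 221.27/0.218 = 1015 kg/s and vapour = 1015 kg/s.
The evaporator receives (1−α)·2030 of feed at 0.891 water and removes 0.761 of that water:
0.761×0.891×(1−α)×2030 = 1015
(1−α) = 1015/1376.4 = 0.7374;  α = 0.2626.

0.263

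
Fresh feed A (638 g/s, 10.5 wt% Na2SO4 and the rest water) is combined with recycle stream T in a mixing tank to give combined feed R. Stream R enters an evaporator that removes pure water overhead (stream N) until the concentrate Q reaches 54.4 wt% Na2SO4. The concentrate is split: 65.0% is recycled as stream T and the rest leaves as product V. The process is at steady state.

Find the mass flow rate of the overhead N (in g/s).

Overall Na2SO4 balance (none leaves overhead): Na2SO4 in fresh feed = Na2SO4 in product, i.e. 638×0.105 = (1−0.650)·Q·0.544.
Q = 66.99/(0.544×0.350) = 351.84 g/s.
Recycle T = 0.650×351.84 = 228.69 g/s.
Combined feed R = 638 + 228.69 = 866.69 g/s.
Overhead N = R − Q = 866.69 − 351.84 = 514.86 g/s.

514.9 g/s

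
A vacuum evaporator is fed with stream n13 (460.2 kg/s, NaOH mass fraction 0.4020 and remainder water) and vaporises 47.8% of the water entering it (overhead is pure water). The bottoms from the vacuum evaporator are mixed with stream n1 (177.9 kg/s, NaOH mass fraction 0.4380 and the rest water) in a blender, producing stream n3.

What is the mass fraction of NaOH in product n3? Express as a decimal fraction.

Vapour removed = 0.478×0.598×460.2 = 131.55 kg/s; concentrate = 328.65 kg/s.
NaOH reaching the mixer = 185 (from concentrate) + 177.9×0.438 = 262.92 kg/s.
Product flow = 328.65 + 177.9 = 506.55 kg/s; NaOH fraction = 0.5190.

0.5190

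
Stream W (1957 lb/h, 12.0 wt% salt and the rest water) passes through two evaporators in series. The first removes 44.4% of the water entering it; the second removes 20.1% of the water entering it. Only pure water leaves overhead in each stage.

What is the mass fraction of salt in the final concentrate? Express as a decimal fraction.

water in feed = 1957×0.880 = 1722.2 lb/h.
After stage 1: water left = (1−0.444)×1722.2 = 957.52; stream total = 1192.4 lb/h.
After stage 2: water left = (1−0.201)×957.52 = 765.06; final concentrate = 999.9 lb/h.
salt fraction = 234.84/999.9 = 0.235.

0.235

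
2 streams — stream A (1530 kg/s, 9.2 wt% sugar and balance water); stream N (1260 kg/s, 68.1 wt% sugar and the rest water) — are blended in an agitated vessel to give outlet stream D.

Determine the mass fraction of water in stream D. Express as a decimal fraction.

Total flow out = 1530 + 1260 = 2790 kg/s.
water in = 1530×0.908 + 1260×0.319 = 1791.2 kg/s.
water mass fraction in D = 1791.2/2790 = 0.6420.

0.6420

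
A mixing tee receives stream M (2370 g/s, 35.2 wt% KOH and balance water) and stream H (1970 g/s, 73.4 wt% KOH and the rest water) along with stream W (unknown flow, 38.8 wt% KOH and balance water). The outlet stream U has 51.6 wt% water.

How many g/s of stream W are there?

Let W be the unknown flow. Total out = 4340 + W.
water balance: 2059.8 + 0.612·W = 0.516·(4340 + W)
(0.612 − 0.516)·W = 0.516×4340 − 2059.8 = 179.66
W = 179.66 / 0.096 = 1871.5 g/s

1871 g/s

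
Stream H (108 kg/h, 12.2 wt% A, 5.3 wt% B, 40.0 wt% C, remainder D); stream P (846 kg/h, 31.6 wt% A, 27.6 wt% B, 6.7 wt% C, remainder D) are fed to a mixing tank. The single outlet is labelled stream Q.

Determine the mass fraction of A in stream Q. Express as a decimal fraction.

0.294

Total flow out = 108 + 846 = 954 kg/h.
A in = 108×0.122 + 846×0.316 = 280.51 kg/h.
A mass fraction in Q = 280.51/954 = 0.294.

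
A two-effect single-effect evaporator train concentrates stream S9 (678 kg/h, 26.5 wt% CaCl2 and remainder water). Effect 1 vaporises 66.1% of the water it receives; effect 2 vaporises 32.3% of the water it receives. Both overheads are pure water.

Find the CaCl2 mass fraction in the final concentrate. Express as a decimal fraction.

water in feed = 678×0.735 = 498.33 kg/h.
After stage 1: water left = (1−0.661)×498.33 = 168.93; stream total = 348.6 kg/h.
After stage 2: water left = (1−0.323)×168.93 = 114.37; final concentrate = 294.04 kg/h.
CaCl2 fraction = 179.67/294.04 = 0.6110.

0.6110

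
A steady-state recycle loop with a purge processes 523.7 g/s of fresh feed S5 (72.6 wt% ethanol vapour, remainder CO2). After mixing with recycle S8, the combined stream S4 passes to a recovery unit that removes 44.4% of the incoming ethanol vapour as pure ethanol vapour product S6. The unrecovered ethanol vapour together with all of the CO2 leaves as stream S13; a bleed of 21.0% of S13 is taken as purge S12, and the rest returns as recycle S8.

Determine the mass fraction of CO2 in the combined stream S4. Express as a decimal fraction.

CO2 enters only via S5 and leaves only via the purge: 523.7×0.274 = 0.210×(CO2 in S13), and the recovery unit passes all CO2, so CO2 in S4 = CO2 in S13 = 683.3 g/s.
ethanol vapour in S4: m_A = 523.7×0.726 + (1−0.210)·(1−0.444)·m_A, so m_A = 380.21/0.5608 = 678.02 g/s.
S4 = 678.02 + 683.3 = 1361.3 g/s.
CO2 fraction in S4 = 683.3/1361.3 = 0.5019.

0.5019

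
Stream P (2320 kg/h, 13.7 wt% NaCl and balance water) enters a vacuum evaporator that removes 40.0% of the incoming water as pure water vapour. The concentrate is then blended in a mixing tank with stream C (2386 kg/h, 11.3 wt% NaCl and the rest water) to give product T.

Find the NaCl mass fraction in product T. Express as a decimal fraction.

Vapour removed = 0.400×0.863×2320 = 800.86 kg/h; concentrate = 1519.1 kg/h.
NaCl reaching the mixer = 317.84 (from concentrate) + 2386×0.113 = 587.46 kg/h.
Product flow = 1519.1 + 2386 = 3905.1 kg/h; NaCl fraction = 0.1504.

0.1504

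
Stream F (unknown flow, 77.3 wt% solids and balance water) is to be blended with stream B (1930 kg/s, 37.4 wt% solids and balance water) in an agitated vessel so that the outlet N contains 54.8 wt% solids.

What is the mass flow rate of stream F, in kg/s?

Let F be the unknown flow. Total out = 1930 + F.
solids balance: 721.82 + 0.773·F = 0.548·(1930 + F)
(0.773 − 0.548)·F = 0.548×1930 − 721.82 = 335.82
F = 335.82 / 0.225 = 1492.5 kg/s

1493 kg/s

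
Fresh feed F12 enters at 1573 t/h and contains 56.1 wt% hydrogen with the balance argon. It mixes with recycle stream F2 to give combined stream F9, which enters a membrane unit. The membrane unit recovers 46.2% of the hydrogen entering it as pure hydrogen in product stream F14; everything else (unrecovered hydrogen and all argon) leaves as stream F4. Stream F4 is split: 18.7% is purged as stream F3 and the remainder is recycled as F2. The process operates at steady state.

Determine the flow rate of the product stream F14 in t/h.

724.7 t/h

hydrogen in F9: m_A = 1573×0.561 + (1−0.187)·(1−0.462)·m_A, so m_A = 882.45/0.5626 = 1568.5 t/h.
Product F14 = 0.462×1568.5 = 724.65 t/h.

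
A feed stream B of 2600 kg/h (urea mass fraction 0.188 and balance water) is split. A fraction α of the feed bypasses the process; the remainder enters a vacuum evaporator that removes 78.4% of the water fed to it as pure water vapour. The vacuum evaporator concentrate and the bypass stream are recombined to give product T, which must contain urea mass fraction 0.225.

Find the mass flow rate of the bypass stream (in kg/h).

All 2600×0.188 = 488.8 kg/h of urea reaches T, so T = 488.8/0.225 = 2172.4 kg/h and vapour = 427.56 kg/h.
The evaporator receives (1−α)·2600 of feed at 0.812 water and removes 0.784 of that water:
0.784×0.812×(1−α)×2600 = 427.56
(1−α) = 427.56/1655.2 = 0.2583;  α = 0.7417.
Bypass flow = 0.7417×2600 = 1928.4 kg/h.

1928 kg/h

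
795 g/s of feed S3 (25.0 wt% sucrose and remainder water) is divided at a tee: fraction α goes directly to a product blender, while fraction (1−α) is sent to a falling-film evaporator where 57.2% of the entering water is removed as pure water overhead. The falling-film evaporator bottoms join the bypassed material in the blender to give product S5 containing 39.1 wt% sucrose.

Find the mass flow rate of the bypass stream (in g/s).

126.7 g/s

All 795×0.250 = 198.75 g/s of sucrose reaches S5, so S5 = 198.75/0.391 = 508.31 g/s and vapour = 286.69 g/s.
The evaporator receives (1−α)·795 of feed at 0.750 water and removes 0.572 of that water:
0.572×0.750×(1−α)×795 = 286.69
(1−α) = 286.69/341.05 = 0.8406;  α = 0.1594.
Bypass flow = 0.1594×795 = 126.73 g/s.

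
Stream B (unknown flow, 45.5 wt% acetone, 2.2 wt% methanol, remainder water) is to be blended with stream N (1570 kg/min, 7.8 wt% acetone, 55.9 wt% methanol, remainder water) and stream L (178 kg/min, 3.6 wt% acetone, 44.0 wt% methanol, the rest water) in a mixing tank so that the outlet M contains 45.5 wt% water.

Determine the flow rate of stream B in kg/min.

1944 kg/min

Let B be the unknown flow. Total out = 1748 + B.
water balance: 663.18 + 0.523·B = 0.455·(1748 + B)
(0.523 − 0.455)·B = 0.455×1748 − 663.18 = 132.16
B = 132.16 / 0.068 = 1943.5 kg/min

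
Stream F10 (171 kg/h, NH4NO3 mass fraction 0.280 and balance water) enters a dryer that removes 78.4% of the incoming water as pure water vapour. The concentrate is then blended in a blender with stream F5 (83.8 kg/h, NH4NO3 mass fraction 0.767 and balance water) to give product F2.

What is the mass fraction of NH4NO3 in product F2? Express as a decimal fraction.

0.709

Vapour removed = 0.784×0.720×171 = 96.526 kg/h; concentrate = 74.474 kg/h.
NH4NO3 reaching the mixer = 47.88 (from concentrate) + 83.8×0.767 = 112.15 kg/h.
Product flow = 74.474 + 83.8 = 158.27 kg/h; NH4NO3 fraction = 0.709.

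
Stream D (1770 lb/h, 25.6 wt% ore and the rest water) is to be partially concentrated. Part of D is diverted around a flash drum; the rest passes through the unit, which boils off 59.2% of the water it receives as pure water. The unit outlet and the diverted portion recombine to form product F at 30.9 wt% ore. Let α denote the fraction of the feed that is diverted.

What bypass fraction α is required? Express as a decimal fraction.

All 1770×0.256 = 453.12 lb/h of ore reaches F, so F = 453.12/0.309 = 1466.4 lb/h and vapour = 303.59 lb/h.
The evaporator receives (1−α)·1770 of feed at 0.744 water and removes 0.592 of that water:
0.592×0.744×(1−α)×1770 = 303.59
(1−α) = 303.59/779.59 = 0.3894;  α = 0.6106.

0.611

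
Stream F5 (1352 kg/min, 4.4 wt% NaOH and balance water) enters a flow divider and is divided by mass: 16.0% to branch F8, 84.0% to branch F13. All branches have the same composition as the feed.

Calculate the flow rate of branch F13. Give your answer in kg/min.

Branch F13 flow = 0.840×1352 = 1135.7 kg/min.

1136 kg/min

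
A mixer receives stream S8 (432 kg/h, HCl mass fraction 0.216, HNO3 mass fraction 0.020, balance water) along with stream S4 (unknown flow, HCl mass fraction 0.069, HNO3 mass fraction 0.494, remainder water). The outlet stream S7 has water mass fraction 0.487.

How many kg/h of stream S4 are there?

2393 kg/h

Let S4 be the unknown flow. Total out = 432 + S4.
water balance: 330.05 + 0.437·S4 = 0.487·(432 + S4)
(0.437 − 0.487)·S4 = 0.487×432 − 330.05 = -119.66
S4 = -119.66 / -0.050 = 2393.3 kg/h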